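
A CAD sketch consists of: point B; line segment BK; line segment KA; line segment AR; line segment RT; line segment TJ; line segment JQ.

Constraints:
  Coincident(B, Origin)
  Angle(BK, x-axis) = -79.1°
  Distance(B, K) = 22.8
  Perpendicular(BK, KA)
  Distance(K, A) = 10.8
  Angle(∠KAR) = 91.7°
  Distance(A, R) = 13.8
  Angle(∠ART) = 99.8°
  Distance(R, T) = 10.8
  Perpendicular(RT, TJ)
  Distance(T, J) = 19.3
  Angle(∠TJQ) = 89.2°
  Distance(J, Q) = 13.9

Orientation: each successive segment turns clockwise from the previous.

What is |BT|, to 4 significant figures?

6.881

∠KAR = 91.7° gives AR at 102.6° from the x-axis; with |AR| = 13.8, R = (-9.304, -10.96). ∠ART = 99.8° gives RT at 22.40° from the x-axis; with |RT| = 10.8, T = (0.6809, -6.848). Then |BT| = |T − B| = 6.881.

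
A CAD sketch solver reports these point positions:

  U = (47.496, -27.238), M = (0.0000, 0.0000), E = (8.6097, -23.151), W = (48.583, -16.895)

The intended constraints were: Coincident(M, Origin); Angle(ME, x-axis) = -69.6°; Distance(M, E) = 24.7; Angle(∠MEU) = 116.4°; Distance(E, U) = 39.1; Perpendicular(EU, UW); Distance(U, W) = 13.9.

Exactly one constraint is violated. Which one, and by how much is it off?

Distance(U, W) = 13.9 — off by 3.50.

M = (0.00, 0.00) ✓; ME at -69.60° ✓; |ME| = 24.70 ✓; ∠MEU = 116.4° ✓; |EU| = 39.10 ✓; ∠(EU, UW) = 90.00° ✓; |UW| = 10.40 ✗.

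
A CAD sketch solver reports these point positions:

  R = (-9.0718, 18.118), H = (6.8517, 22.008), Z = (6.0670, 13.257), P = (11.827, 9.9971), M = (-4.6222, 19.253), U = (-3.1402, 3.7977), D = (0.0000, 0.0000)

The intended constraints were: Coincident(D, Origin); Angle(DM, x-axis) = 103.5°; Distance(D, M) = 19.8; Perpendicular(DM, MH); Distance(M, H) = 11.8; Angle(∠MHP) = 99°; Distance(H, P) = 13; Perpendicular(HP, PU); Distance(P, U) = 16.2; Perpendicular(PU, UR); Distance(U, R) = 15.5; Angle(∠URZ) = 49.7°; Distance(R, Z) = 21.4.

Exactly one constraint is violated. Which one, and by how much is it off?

Distance(R, Z) = 21.4 — off by 5.50.

D = (0.00, 0.00) ✓; DM at 103.5° ✓; |DM| = 19.80 ✓; ∠(DM, MH) = 90.00° ✓; |MH| = 11.80 ✓; ∠MHP = 99.00° ✓; |HP| = 13.00 ✓; ∠(HP, PU) = 90.00° ✓; |PU| = 16.20 ✓; ∠(PU, UR) = 90.00° ✓; |UR| = 15.50 ✓; ∠URZ = 49.70° ✓; |RZ| = 15.90 ✗.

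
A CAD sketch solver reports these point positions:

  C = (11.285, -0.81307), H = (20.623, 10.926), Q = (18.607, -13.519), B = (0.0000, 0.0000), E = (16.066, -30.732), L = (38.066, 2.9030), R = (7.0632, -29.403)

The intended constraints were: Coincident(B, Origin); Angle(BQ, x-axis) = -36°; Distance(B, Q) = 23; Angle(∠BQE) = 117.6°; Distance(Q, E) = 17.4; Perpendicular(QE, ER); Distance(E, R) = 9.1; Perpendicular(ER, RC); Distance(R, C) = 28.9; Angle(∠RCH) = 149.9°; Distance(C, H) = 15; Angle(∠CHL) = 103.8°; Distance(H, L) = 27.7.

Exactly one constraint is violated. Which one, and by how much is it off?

Distance(H, L) = 27.7 — off by 8.50.

B = (0.00, 0.00) ✓; BQ at -36.00° ✓; |BQ| = 23.00 ✓; ∠BQE = 117.6° ✓; |QE| = 17.40 ✓; ∠(QE, ER) = 90.00° ✓; |ER| = 9.100 ✓; ∠(ER, RC) = 90.00° ✓; |RC| = 28.90 ✓; ∠RCH = 149.9° ✓; |CH| = 15.00 ✓; ∠CHL = 103.8° ✓; |HL| = 19.20 ✗.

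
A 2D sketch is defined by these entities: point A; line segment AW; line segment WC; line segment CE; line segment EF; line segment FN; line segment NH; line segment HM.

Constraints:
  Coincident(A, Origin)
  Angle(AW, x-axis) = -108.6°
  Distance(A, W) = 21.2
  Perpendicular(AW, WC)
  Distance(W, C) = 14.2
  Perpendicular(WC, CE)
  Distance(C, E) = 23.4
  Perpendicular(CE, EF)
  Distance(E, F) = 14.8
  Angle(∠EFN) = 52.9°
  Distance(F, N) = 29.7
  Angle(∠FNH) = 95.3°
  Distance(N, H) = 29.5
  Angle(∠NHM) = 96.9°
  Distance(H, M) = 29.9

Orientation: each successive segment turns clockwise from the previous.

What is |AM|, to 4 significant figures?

36.56

A is at the origin; AW runs at -108.6° with length 21.2, so W = (-6.762, -20.09). AW is perpendicular to WC, so WC runs at 161.4°; with |WC| = 14.2, C = (-20.22, -15.56). WC ⟂ CE, so CE runs at 71.40°; with |CE| = 23.4, E = (-12.76, 6.614). The perpendicularity gives EF at right angles to CE, so EF runs at -18.60°; with |EF| = 14.8, F = (1.270, 1.894). ∠EFN = 52.9° gives FN at -145.7° from the x-axis; with |FN| = 29.7, N = (-23.26, -14.84). ∠FNH = 95.3° gives NH at 129.6° from the x-axis; with |NH| = 29.5, H = (-42.07, 7.887). ∠NHM = 96.9° gives HM at 46.50° from the x-axis; with |HM| = 29.9, M = (-21.49, 29.58). Then |AM| = |M − A| = 36.56.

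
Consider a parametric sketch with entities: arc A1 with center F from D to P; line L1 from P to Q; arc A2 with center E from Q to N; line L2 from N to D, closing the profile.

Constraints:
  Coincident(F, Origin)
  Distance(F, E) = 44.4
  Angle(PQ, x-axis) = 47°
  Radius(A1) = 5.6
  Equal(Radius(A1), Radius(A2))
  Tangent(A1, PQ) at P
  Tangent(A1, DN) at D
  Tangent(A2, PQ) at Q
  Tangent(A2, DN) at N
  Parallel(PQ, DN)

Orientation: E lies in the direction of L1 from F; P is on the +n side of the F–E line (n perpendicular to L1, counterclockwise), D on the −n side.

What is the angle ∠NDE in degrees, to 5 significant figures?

7.1885°

Tangency of A1 to both parallel lines with radius 5.6 puts P and D at F ± 5.6·n: P = (-4.0956, 3.8192), D = (4.0956, -3.8192). Equal radii place Q and N the same way about E: Q = E + 5.6·n = (26.185, 36.291), N = E − 5.6·n = (34.376, 28.653). Then cos ∠NDE = DN·DE / (|DN||DE|), giving 7.1885°.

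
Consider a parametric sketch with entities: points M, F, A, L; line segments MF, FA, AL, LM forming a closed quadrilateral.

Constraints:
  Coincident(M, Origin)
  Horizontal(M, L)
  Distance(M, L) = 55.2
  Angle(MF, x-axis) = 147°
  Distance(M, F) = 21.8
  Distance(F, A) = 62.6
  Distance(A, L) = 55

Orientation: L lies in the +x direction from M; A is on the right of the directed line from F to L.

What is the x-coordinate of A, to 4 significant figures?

17.16

Checks: MF at 147.0° ✓; |FA| = 62.60 ✓; |AL| = 55.00 ✓.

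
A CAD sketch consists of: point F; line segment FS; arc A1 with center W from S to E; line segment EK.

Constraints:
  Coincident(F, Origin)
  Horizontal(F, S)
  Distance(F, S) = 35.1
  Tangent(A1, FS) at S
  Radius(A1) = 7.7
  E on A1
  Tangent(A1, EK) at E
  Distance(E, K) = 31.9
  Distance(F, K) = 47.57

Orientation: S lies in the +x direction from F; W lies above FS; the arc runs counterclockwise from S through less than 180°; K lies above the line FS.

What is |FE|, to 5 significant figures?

43.384

Checks: |WE| = 7.700 ✓; ∠(WE, EK) = 90.00° ✓; |EK| = 31.90 ✓; |FK| = 47.57 ✓.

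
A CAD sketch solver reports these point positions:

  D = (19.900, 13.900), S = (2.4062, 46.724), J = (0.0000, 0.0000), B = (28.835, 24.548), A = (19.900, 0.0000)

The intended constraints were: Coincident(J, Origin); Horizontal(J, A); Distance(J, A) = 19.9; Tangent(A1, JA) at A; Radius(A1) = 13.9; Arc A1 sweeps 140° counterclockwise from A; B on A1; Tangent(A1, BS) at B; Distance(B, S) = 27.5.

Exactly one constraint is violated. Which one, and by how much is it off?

Distance(B, S) = 27.5 — off by 7.00.

J = (0.00, 0.00) ✓; J.y = 0.00, A.y = 0.00 ✓; |JA| = 19.90 ✓; ∠(DA, AJ) = 90.00° ✓; |DA| = 13.90 ✓; bearing(D→B) − bearing(D→A) = 140.0° ✓; |DB| = 13.90 ✓; ∠(DB, BS) = 90.00° ✓; |BS| = 34.50 ✗.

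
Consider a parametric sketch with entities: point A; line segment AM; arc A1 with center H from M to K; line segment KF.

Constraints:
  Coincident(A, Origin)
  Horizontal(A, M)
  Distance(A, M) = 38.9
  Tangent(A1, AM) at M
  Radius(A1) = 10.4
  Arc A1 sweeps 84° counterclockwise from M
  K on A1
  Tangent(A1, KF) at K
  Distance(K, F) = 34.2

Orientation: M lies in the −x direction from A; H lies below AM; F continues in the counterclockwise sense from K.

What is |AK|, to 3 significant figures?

50.1

The tangent condition forces HM to be normal to AM, so H = M + (0, -10.4) = (-38.9, -10.4). On A1, M sits at bearing 90° from H; an 84° counterclockwise sweep puts K at bearing 174°, so K = H + 10.4·(cos 174°, sin 174°) = (-49.2, -9.31). Then |AK| = |K − A| = 50.1.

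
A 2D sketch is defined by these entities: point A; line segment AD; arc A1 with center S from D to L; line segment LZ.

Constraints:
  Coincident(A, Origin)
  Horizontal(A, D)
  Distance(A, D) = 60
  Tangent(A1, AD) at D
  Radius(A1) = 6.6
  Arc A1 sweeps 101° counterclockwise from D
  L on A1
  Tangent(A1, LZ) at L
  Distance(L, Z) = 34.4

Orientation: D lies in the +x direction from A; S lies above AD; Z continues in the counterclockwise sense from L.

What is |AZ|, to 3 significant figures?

73.0

On A1, D sits at bearing -90° from S; a 101° counterclockwise sweep puts L at bearing 11°, so L = S + 6.6·(cos 11°, sin 11°) = (66.5, 7.86). Tangency of A1 to LZ means the radius SL is perpendicular to LZ, so LZ runs along (−sin 11°, cos 11°); with |LZ| = 34.4, Z = (59.9, 41.6). Then |AZ| = |Z − A| = 73.0.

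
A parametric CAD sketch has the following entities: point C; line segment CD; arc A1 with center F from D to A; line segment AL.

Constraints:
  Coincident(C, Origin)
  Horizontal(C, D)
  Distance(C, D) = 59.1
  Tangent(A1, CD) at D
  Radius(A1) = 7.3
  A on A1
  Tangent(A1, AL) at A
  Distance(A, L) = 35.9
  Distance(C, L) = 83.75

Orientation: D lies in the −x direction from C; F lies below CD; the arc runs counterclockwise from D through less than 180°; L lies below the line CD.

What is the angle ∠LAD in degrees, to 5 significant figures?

140.31°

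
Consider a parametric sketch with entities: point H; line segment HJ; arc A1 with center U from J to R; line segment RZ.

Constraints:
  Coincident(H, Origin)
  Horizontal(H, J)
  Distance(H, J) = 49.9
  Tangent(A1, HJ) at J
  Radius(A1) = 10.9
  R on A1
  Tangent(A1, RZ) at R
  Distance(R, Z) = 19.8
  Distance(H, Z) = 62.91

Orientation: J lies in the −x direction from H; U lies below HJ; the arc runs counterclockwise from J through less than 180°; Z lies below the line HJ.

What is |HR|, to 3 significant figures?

61.9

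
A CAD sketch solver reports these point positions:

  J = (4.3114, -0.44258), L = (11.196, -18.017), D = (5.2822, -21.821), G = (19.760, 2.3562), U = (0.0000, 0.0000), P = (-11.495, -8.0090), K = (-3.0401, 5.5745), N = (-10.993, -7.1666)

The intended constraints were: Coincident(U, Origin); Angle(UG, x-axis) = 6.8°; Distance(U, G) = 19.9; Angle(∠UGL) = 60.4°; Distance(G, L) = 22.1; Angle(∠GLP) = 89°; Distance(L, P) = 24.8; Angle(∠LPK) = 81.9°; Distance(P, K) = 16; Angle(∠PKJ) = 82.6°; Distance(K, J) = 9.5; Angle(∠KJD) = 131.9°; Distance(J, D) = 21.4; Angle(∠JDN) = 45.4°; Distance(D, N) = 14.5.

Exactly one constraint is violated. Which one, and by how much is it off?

Distance(D, N) = 14.5 — off by 7.40.

U = (0.00, 0.00) ✓; UG at 6.800° ✓; |UG| = 19.90 ✓; ∠UGL = 60.40° ✓; |GL| = 22.10 ✓; ∠GLP = 89.00° ✓; |LP| = 24.80 ✓; ∠LPK = 81.90° ✓; |PK| = 16.00 ✓; ∠PKJ = 82.60° ✓; |KJ| = 9.500 ✓; ∠KJD = 131.9° ✓; |JD| = 21.40 ✓; ∠JDN = 45.40° ✓; |DN| = 21.90 ✗.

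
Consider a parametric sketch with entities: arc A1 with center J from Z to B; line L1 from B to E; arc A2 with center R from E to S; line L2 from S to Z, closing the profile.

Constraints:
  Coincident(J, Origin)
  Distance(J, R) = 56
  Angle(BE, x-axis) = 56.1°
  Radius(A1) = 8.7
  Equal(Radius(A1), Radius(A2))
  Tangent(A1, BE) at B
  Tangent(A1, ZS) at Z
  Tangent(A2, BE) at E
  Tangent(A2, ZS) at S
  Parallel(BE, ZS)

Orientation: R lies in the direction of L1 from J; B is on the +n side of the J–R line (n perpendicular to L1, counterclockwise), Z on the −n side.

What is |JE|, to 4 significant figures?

56.67

Tangency of A1 to both parallel lines with radius 8.7 puts B and Z at J ± 8.7·n: B = (-7.221, 4.852), Z = (7.221, -4.852). Equal radii place E and S the same way about R: E = R + 8.7·n = (24.01, 51.33), S = R − 8.7·n = (38.45, 41.63). Then |JE| = |E − J| = 56.67.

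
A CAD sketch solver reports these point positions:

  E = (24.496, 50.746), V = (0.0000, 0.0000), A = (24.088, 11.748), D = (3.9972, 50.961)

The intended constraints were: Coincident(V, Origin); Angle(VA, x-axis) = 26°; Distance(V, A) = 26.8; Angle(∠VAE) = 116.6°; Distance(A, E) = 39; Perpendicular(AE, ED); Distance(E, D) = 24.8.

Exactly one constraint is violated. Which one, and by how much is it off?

Distance(E, D) = 24.8 — off by 4.30.

V = (0.00, 0.00) ✓; VA at 26.00° ✓; |VA| = 26.80 ✓; ∠VAE = 116.6° ✓; |AE| = 39.00 ✓; ∠(AE, ED) = 90.00° ✓; |ED| = 20.50 ✗.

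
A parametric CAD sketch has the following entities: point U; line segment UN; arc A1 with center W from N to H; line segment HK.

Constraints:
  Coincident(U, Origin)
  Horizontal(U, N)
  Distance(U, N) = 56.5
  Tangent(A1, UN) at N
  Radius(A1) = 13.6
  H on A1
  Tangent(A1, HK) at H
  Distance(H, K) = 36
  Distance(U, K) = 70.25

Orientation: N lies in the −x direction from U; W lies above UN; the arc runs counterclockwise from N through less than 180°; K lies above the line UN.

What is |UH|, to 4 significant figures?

45.75

Checks: U.y = 0.00, N.y = 0.00 ✓; |WH| = 13.60 ✓; ∠(WH, HK) = 90.00° ✓; |HK| = 36.00 ✓; |UK| = 70.25 ✓.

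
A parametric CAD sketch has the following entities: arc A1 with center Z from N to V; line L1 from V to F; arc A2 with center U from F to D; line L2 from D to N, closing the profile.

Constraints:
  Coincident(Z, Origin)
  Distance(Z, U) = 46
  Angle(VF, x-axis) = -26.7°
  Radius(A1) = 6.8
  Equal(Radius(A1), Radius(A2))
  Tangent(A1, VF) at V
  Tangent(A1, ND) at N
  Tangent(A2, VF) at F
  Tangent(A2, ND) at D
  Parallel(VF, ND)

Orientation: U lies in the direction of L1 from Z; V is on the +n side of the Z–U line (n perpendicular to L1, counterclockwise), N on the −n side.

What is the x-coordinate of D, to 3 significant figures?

38.0

The slot axis is L1's direction at -26.7°, so u = (cos -26.7°, sin -26.7°) = (0.893, -0.449) and n = (−sin -26.7°, cos -26.7°) = (0.449, 0.893). Z is at the origin and U lies 46.0 along u from Z, so U = 46.0·u = (41.1, -20.7). Tangency of A1 to both parallel lines with radius 6.8 puts V and N at Z ± 6.8·n: V = (3.06, 6.07), N = (-3.06, -6.07). Equal radii place F and D the same way about U: F = U + 6.8·n = (44.2, -14.6), D = U − 6.8·n = (38.0, -26.7). So D.x = 38.0.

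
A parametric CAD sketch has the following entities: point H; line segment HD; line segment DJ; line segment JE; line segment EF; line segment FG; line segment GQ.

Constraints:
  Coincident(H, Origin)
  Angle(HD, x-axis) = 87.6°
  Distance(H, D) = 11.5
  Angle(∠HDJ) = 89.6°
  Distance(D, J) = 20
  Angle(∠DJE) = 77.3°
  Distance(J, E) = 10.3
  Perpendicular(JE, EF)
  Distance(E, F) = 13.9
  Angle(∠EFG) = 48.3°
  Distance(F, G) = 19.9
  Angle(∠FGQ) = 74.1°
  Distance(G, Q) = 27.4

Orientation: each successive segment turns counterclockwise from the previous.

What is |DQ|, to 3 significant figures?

36.4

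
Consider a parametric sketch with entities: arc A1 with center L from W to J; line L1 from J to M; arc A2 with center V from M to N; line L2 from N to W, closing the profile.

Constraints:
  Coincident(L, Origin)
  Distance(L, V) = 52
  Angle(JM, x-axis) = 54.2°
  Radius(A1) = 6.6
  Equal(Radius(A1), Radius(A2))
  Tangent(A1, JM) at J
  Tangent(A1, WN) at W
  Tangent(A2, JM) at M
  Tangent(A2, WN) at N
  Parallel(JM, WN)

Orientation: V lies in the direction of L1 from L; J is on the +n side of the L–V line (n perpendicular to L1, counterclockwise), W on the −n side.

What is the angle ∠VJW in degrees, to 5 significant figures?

82.767°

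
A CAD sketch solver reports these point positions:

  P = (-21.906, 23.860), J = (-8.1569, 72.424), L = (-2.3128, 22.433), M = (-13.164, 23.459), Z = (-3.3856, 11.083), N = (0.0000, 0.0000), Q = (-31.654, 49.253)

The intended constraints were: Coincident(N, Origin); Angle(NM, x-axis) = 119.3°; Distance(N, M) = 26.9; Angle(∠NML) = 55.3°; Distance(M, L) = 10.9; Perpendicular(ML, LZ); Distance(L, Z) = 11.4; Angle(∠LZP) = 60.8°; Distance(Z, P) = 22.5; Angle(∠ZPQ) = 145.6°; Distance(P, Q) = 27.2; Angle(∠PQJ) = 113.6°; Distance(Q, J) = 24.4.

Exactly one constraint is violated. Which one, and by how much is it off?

Distance(Q, J) = 24.4 — off by 8.60.

N = (0.00, 0.00) ✓; NM at 119.3° ✓; |NM| = 26.90 ✓; ∠NML = 55.30° ✓; |ML| = 10.90 ✓; ∠(ML, LZ) = 90.00° ✓; |LZ| = 11.40 ✓; ∠LZP = 60.80° ✓; |ZP| = 22.50 ✓; ∠ZPQ = 145.6° ✓; |PQ| = 27.20 ✓; ∠PQJ = 113.6° ✓; |QJ| = 33.00 ✗.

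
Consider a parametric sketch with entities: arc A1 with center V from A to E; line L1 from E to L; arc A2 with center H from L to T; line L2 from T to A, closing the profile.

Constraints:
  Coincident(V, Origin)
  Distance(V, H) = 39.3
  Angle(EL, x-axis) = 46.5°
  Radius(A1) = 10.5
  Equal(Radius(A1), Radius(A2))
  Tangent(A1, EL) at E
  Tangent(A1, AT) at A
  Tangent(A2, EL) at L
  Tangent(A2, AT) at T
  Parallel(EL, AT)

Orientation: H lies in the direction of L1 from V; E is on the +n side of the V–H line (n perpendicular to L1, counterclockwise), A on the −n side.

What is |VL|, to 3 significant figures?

40.7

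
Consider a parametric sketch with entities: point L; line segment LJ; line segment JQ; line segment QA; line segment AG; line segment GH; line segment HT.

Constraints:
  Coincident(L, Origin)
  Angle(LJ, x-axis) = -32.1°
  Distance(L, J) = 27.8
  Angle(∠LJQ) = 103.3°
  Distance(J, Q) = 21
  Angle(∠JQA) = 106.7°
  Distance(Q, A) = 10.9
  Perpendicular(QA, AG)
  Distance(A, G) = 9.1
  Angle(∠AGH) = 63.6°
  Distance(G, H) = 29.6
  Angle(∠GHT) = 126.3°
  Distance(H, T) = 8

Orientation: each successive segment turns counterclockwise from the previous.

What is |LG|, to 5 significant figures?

25.917

L is at the origin; LJ runs at -32.1° with length 27.8, so J = (23.550, -14.773). ∠LJQ = 103.3° gives JQ at 44.600° from the x-axis; with |JQ| = 21.0, Q = (38.503, -0.027666). ∠JQA = 106.7° gives QA at 117.90° from the x-axis; with |QA| = 10.9, A = (33.402, 9.6054). QA is perpendicular to AG, so AG runs at -152.10°; with |AG| = 9.1, G = (25.360, 5.3472). Then |LG| = |G − L| = 25.917.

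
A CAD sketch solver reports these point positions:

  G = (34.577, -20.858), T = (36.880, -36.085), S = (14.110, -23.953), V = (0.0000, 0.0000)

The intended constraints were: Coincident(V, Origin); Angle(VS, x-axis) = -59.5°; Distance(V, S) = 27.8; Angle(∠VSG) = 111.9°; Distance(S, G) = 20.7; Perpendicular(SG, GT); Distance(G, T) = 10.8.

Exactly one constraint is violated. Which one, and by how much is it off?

Distance(G, T) = 10.8 — off by 4.60.

V = (0.00, 0.00) ✓; VS at -59.50° ✓; |VS| = 27.80 ✓; ∠VSG = 111.9° ✓; |SG| = 20.70 ✓; ∠(SG, GT) = 90.00° ✓; |GT| = 15.40 ✗.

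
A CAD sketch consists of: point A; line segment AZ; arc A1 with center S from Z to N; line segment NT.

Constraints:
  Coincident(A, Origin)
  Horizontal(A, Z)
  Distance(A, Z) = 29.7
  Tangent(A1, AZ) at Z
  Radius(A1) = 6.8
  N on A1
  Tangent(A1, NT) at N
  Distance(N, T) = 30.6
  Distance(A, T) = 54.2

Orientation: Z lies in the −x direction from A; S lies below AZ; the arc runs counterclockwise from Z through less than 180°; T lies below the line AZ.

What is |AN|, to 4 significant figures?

36.93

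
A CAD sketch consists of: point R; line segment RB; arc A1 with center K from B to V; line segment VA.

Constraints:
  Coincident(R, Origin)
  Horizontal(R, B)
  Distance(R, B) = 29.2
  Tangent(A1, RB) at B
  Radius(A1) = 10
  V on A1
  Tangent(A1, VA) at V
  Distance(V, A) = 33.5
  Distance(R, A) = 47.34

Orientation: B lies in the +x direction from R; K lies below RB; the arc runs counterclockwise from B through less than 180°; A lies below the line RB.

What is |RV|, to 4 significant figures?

21.61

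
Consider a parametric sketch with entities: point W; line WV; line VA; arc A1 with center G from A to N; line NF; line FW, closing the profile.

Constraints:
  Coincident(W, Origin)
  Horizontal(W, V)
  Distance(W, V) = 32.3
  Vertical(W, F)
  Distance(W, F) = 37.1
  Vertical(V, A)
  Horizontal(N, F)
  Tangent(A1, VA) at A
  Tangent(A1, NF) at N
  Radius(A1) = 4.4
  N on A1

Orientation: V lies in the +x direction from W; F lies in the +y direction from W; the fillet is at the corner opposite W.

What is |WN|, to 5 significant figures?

46.420

The virtual corner opposite W is at (32.300, 37.100). The tangent condition forces GA to be normal to VA and tangency of A1 to NF means the radius GN is perpendicular to NF, with radius 4.4, so the center G sits 4.4 in from both sides at G = (27.900, 32.700). That places the tangent points at A = (32.300, 32.700) on VA and N = (27.900, 37.100) on NF. Then |WN| = |N − W| = 46.420.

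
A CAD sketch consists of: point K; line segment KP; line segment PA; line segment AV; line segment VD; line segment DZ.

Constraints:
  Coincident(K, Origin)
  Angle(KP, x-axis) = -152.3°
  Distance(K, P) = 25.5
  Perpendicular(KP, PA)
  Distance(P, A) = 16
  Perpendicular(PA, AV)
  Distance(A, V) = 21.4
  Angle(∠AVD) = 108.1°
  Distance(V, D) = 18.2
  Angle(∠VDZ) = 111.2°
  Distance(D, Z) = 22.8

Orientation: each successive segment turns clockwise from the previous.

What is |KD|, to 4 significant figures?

2.026

The perpendicularity gives AV at right angles to PA, so AV runs at 27.70°; with |AV| = 21.4, V = (-11.07, 12.26). ∠AVD = 108.1° gives VD at -44.20° from the x-axis; with |VD| = 18.2, D = (1.980, -0.4280). Then |KD| = |D − K| = 2.026.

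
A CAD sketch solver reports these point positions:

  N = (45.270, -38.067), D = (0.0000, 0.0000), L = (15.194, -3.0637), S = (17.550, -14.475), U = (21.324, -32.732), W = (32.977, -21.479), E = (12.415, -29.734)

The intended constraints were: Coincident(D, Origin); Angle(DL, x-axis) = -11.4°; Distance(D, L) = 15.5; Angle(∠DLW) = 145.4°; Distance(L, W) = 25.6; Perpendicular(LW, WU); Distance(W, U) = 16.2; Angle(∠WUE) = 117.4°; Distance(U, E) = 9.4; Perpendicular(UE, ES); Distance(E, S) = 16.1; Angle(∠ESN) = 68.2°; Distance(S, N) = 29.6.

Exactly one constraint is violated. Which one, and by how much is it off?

Distance(S, N) = 29.6 — off by 6.80.

D = (0.00, 0.00) ✓; DL at -11.40° ✓; |DL| = 15.50 ✓; ∠DLW = 145.4° ✓; |LW| = 25.60 ✓; ∠(LW, WU) = 90.00° ✓; |WU| = 16.20 ✓; ∠WUE = 117.4° ✓; |UE| = 9.400 ✓; ∠(UE, ES) = 90.00° ✓; |ES| = 16.10 ✓; ∠ESN = 68.20° ✓; |SN| = 36.40 ✗.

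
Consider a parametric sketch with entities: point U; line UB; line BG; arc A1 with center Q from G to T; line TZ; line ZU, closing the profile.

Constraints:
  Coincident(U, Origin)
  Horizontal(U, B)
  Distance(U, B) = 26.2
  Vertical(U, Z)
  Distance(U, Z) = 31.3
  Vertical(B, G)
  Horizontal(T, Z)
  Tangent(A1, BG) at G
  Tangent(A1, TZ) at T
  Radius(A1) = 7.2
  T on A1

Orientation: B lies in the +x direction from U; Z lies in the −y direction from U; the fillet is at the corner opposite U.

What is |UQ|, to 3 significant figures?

30.7

U and Z share the same x with |UZ| = 31.3 and Z on the −y side, so Z = (0.00, -31.3). The virtual corner opposite U is at (26.2, -31.3). Since A1 is tangent to BG there, QG ⟂ BG and tangency of A1 to TZ means the radius QT is perpendicular to TZ, with radius 7.2, so the center Q sits 7.2 in from both sides at Q = (19.0, -24.1). Then |UQ| = |Q − U| = 30.7.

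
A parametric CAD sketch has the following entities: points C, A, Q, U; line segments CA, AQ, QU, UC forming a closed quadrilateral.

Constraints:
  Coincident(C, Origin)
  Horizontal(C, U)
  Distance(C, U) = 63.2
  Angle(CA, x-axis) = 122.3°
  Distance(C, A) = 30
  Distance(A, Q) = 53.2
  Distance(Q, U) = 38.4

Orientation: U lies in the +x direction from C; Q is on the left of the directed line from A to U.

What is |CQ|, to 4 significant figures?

46.57

C is at the origin; C and U share the same y with |CU| = 63.2 and U in +x, so U = (63.2, 0). CA runs at 122.3° with |CA| = 30.0, so A = (-16.03, 25.36). Q is determined by |AQ| = 53.2 and |QU| = 38.4 together: it lies at the intersection of circle(A, 53.2) and circle(U, 38.4). With |AU| = 83.19, the foot of the radical line on AU is 49.74 from A and the perpendicular offset is √(53.2² − 49.74²) = 18.86. Taking the left-of-AU solution: Q = (37.10, 28.16).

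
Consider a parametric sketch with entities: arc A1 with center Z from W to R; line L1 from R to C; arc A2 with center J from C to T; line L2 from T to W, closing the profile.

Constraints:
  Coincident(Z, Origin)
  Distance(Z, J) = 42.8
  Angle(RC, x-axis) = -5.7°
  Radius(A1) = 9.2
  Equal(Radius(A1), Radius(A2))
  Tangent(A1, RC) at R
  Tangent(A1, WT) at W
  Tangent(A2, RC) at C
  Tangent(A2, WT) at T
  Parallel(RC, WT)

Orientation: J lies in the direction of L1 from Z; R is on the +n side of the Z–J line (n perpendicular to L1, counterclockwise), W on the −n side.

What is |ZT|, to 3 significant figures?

43.8

The slot axis is L1's direction at -5.7°, so u = (cos -5.7°, sin -5.7°) = (0.995, -0.0993) and n = (−sin -5.7°, cos -5.7°) = (0.0993, 0.995). Z is at the origin and J lies 42.8 along u from Z, so J = 42.8·u = (42.6, -4.25). Tangency of A1 to both parallel lines with radius 9.2 puts R and W at Z ± 9.2·n: R = (0.914, 9.15), W = (-0.914, -9.15). Equal radii place C and T the same way about J: C = J + 9.2·n = (43.5, 4.90), T = J − 9.2·n = (41.7, -13.4). Then |ZT| = |T − Z| = 43.8.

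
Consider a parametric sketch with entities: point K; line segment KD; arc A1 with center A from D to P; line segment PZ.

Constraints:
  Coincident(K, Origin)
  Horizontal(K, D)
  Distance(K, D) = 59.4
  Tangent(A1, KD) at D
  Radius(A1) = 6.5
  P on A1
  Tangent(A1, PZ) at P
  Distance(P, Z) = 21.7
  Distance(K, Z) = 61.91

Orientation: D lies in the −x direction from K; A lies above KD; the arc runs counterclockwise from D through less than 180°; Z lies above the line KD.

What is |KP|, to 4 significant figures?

53.40

K is at the origin; K and D share the same y with |KD| = 59.4 and D on the −x side, so D = (-59.40, 0.000). Tangency of A1 to KD means the radius AD is perpendicular to KD, so A = D + (0, 6.5) = (-59.40, 6.500). Since AP ⟂ PZ (tangency), |AZ| = √(6.5² + 21.7²) = 22.65 regardless of where P sits on A1. So Z lies on both circle(K, 61.91) and circle(A, 22.65); the above-KD intersection is Z = (-54.86, 28.69). P is the foot of the tangent from Z: P = (-52.93, 7.079).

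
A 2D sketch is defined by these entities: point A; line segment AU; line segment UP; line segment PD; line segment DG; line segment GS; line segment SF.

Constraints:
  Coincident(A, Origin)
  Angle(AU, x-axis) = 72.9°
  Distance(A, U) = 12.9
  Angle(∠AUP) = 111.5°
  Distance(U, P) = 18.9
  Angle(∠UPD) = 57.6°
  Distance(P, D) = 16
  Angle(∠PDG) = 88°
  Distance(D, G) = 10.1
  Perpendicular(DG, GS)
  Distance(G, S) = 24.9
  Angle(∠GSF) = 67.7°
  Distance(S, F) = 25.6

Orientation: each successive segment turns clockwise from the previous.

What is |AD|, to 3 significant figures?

15.1

A is at the origin; AU runs at 72.9° with length 12.9, so U = (3.79, 12.3). ∠AUP = 111.5° gives UP at 4.40° from the x-axis; with |UP| = 18.9, P = (22.6, 13.8). ∠UPD = 57.6° gives PD at -118° from the x-axis; with |PD| = 16.0, D = (15.1, -0.347). Then |AD| = |D − A| = 15.1.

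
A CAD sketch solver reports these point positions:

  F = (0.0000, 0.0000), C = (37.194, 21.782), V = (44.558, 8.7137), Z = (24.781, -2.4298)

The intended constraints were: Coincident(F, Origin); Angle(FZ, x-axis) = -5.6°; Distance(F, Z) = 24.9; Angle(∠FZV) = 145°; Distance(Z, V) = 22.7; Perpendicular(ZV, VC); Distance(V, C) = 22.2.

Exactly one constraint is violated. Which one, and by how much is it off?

Distance(V, C) = 22.2 — off by 7.20.

F = (0.00, 0.00) ✓; FZ at -5.600° ✓; |FZ| = 24.90 ✓; ∠FZV = 145.0° ✓; |ZV| = 22.70 ✓; ∠(ZV, VC) = 90.00° ✓; |VC| = 15.00 ✗.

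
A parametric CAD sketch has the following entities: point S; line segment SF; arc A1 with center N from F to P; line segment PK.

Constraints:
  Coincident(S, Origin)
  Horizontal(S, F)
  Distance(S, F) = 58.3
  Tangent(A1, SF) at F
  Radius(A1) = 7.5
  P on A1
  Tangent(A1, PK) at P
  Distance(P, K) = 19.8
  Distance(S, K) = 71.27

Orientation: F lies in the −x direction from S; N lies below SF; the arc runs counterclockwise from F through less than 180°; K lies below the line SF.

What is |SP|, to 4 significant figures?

66.22

S is at the origin; S and F share the same y with |SF| = 58.3 and F on the −x side, so F = (-58.30, 0.000). Tangency of A1 to SF means the radius NF is perpendicular to SF, so N = F + (0, -7.5) = (-58.30, -7.500). Since NP ⟂ PK (tangency), |NK| = √(7.5² + 19.8²) = 21.17 regardless of where P sits on A1. So K lies on both circle(S, 71.27) and circle(N, 21.17); the below-SF intersection is K = (-65.84, -27.28). P is the foot of the tangent from K: P = (-65.80, -7.485).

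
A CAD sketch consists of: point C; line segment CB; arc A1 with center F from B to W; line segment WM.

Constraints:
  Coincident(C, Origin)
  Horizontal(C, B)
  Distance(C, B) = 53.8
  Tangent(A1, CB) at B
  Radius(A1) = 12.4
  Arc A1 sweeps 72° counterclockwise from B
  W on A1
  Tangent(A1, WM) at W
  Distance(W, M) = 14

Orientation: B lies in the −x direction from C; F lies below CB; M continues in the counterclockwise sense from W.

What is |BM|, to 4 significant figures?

27.18

C is at the origin; C and B share the same y with |CB| = 53.8 and B on the −x side, so B = (-53.80, 0.000). Since A1 is tangent to CB there, FB ⟂ CB, so F = B + (0, -12.4) = (-53.80, -12.40). On A1, B sits at bearing 90° from F; a 72° counterclockwise sweep puts W at bearing 162°, so W = F + 12.4·(cos 162°, sin 162°) = (-65.59, -8.568). A1 meets WM tangentially, so FW is at right angles to WM, so WM runs along (−sin 162°, cos 162°); with |WM| = 14.0, M = (-69.92, -21.88). Then |BM| = |M − B| = 27.18.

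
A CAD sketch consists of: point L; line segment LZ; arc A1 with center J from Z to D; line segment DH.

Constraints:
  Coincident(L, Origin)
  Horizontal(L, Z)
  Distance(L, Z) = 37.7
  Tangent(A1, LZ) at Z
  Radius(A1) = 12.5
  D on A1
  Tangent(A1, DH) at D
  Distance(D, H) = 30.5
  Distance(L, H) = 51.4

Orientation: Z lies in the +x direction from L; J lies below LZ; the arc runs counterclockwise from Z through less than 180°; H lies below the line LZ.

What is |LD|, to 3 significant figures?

28.5

Checks: L.y = 0.00, Z.y = 0.00 ✓; |LZ| = 37.70 ✓; |JD| = 12.50 ✓; ∠(JD, DH) = 90.00° ✓; |DH| = 30.50 ✓; |LH| = 51.40 ✓.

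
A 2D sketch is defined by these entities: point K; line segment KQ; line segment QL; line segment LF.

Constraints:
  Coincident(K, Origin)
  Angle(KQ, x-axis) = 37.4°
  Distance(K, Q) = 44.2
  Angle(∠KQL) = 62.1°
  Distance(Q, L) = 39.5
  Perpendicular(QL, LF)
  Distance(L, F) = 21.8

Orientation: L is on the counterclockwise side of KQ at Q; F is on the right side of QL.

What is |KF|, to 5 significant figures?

63.705

K is at the origin; KQ runs at 37.4° with length 44.2, so Q = 44.2·(cos 37.4°, sin 37.4°) = (35.113, 26.846). ∠KQL = 62.1°, so QL runs at 37.4° + (180° − 62.1°) = 155.30° from the x-axis; with |QL| = 39.5, L = Q + 39.5·(cos 155.30°, sin 155.30°) = (-0.77295, 43.352). QL ⟂ LF; with |LF| = 21.8 on the right of QL, F = L + 21.8·(0.41787, 0.90851) = (8.3366, 63.157). Then |KF| = |F − K| = 63.705.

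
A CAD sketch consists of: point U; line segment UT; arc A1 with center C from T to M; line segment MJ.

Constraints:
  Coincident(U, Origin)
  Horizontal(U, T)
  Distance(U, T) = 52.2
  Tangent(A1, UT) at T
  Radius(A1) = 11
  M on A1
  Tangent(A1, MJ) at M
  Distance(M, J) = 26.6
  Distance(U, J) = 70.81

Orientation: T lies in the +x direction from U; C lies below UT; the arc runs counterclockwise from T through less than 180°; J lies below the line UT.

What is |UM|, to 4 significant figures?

46.76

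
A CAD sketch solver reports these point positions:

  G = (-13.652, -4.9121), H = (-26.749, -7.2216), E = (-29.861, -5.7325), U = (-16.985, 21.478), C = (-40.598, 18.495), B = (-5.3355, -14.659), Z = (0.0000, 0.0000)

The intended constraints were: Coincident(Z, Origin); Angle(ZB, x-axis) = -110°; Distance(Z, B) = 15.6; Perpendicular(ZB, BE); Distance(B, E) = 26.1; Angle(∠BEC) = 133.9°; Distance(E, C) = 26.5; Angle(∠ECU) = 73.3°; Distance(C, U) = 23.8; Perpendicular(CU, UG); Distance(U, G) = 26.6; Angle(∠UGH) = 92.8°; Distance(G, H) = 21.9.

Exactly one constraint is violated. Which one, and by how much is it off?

Distance(G, H) = 21.9 — off by 8.60.

Z = (0.00, 0.00) ✓; ZB at -110.0° ✓; |ZB| = 15.60 ✓; ∠(ZB, BE) = 90.00° ✓; |BE| = 26.10 ✓; ∠BEC = 133.9° ✓; |EC| = 26.50 ✓; ∠ECU = 73.30° ✓; |CU| = 23.80 ✓; ∠(CU, UG) = 90.00° ✓; |UG| = 26.60 ✓; ∠UGH = 92.80° ✓; |GH| = 13.30 ✗.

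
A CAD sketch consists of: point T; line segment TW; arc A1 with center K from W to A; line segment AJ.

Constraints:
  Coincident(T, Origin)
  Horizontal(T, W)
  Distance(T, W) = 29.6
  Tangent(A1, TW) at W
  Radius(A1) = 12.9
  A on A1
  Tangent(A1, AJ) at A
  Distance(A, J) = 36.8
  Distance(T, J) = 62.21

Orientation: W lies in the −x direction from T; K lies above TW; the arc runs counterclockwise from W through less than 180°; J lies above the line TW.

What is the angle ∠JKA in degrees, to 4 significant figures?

70.68°

Checks: ∠(KW, WT) = 90.00° ✓; |KW| = 12.90 ✓; |KA| = 12.90 ✓; ∠(KA, AJ) = 90.00° ✓; |AJ| = 36.80 ✓; |TJ| = 62.21 ✓.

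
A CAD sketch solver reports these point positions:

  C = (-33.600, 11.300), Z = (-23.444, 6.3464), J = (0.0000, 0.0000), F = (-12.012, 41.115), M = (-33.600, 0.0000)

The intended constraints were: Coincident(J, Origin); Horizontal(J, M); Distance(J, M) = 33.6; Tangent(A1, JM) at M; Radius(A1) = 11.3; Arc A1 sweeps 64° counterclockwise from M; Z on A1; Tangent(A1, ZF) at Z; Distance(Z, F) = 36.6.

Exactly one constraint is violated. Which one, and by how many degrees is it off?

Tangent(A1, ZF) at Z — off by 7.80°.

J = (0.00, 0.00) ✓; J.y = 0.00, M.y = 0.00 ✓; |JM| = 33.60 ✓; ∠(CM, MJ) = 90.00° ✓; |CM| = 11.30 ✓; bearing(C→Z) − bearing(C→M) = 64.00° ✓; |CZ| = 11.30 ✓; ∠(CZ, ZF) = 82.20° ✗; |ZF| = 36.60 ✓.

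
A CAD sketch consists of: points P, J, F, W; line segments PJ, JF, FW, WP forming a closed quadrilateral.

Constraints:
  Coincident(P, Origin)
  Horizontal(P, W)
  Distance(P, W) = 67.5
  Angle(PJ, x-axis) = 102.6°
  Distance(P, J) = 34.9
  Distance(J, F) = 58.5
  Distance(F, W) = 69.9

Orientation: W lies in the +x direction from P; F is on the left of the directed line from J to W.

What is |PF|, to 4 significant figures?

77.45

Checks: |JF| = 58.50 ✓; |FW| = 69.90 ✓.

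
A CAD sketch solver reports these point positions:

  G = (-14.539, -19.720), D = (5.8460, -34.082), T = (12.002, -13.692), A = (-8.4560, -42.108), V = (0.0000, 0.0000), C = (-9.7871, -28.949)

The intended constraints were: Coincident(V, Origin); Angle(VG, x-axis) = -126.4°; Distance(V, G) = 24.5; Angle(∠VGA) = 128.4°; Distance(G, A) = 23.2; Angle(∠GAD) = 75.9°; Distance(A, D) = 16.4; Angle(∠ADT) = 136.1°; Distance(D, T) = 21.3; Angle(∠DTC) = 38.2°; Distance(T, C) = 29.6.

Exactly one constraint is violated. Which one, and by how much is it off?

Distance(T, C) = 29.6 — off by 3.00.

V = (0.00, 0.00) ✓; VG at -126.4° ✓; |VG| = 24.50 ✓; ∠VGA = 128.4° ✓; |GA| = 23.20 ✓; ∠GAD = 75.90° ✓; |AD| = 16.40 ✓; ∠ADT = 136.1° ✓; |DT| = 21.30 ✓; ∠DTC = 38.20° ✓; |TC| = 26.60 ✗.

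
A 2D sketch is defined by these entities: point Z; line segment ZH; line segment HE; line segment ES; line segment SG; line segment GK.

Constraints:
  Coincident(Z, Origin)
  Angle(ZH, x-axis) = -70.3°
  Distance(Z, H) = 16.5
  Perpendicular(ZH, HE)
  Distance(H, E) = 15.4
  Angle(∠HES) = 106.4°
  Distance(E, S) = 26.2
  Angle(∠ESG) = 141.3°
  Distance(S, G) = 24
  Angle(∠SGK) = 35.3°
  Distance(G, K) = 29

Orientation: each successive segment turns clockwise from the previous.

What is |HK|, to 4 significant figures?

20.38

∠ESG = 141.3° gives SG at 87.40° from the x-axis; with |SG| = 24.0, G = (-23.28, 24.42). ∠SGK = 35.3° gives GK at -57.30° from the x-axis; with |GK| = 29.0, K = (-7.618, 0.01528). Then |HK| = |K − H| = 20.38.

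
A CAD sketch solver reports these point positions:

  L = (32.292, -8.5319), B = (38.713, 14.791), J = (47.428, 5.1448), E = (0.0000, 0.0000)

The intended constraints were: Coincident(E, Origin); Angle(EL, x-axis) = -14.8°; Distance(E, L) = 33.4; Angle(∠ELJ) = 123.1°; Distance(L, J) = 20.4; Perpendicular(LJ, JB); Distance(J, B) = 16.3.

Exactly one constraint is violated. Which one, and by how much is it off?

Distance(J, B) = 16.3 — off by 3.30.

E = (0.00, 0.00) ✓; EL at -14.80° ✓; |EL| = 33.40 ✓; ∠ELJ = 123.1° ✓; |LJ| = 20.40 ✓; ∠(LJ, JB) = 90.00° ✓; |JB| = 13.00 ✗.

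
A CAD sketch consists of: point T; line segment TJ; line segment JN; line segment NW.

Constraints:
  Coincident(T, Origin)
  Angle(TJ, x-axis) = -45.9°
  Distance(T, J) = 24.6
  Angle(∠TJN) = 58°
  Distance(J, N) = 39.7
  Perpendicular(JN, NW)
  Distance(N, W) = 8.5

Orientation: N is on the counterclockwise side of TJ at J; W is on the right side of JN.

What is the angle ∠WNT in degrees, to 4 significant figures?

128.0°

∠TJN = 58.0°, so JN runs at -45.9° + (180° − 58.0°) = 76.10° from the x-axis; with |JN| = 39.7, N = J + 39.7·(cos 76.10°, sin 76.10°) = (26.66, 20.87). JN is perpendicular to NW; with |NW| = 8.5 on the right of JN, W = N + 8.5·(0.9707, -0.2402) = (34.91, 18.83). Then cos ∠WNT = NW·NT / (|NW||NT|), giving 128.0°.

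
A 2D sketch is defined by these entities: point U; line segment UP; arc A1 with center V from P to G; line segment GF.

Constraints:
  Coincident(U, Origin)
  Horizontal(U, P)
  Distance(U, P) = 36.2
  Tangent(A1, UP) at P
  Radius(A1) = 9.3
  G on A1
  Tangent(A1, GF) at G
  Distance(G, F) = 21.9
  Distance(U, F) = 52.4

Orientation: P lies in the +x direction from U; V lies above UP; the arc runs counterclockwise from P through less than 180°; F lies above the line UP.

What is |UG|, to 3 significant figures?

46.7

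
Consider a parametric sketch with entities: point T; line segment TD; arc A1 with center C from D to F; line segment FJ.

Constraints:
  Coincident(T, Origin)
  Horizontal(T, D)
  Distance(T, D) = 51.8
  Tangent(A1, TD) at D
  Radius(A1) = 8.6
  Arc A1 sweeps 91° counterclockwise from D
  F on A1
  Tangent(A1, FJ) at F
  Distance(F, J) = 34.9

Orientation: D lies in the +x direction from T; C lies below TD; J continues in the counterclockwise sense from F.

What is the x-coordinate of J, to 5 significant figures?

43.810

T is at the origin; TD is horizontal with |TD| = 51.8 and D on the +x side, so D = (51.800, 0.0000). A1 meets TD tangentially, so CD is at right angles to TD, so C = D + (0, -8.6) = (51.800, -8.6000). On A1, D sits at bearing 90° from C; a 91° counterclockwise sweep puts F at bearing 181°, so F = C + 8.6·(cos 181°, sin 181°) = (43.201, -8.7501). Tangency of A1 to FJ means the radius CF is perpendicular to FJ, so FJ runs along (−sin 181°, cos 181°); with |FJ| = 34.9, J = (43.810, -43.645). So J.x = 43.810.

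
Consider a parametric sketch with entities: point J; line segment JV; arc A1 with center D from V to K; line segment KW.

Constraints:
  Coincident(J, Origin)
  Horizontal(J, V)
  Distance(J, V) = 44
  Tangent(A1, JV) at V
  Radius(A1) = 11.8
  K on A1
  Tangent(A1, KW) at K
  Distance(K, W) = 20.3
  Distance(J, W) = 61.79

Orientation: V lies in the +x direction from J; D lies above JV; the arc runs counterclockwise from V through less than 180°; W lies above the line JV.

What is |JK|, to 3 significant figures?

57.3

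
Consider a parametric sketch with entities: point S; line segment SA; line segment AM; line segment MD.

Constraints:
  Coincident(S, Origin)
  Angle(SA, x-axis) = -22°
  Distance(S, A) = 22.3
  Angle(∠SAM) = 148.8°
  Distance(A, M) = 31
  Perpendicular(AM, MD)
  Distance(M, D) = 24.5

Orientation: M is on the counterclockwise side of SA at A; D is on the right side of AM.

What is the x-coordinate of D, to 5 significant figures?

55.195

∠SAM = 148.8°, so AM runs at -22.0° + (180° − 148.8°) = 9.2000° from the x-axis; with |AM| = 31.0, M = A + 31.0·(cos 9.2000°, sin 9.2000°) = (51.277, -3.3974). The perpendicularity gives MD at right angles to AM; with |MD| = 24.5 on the right of AM, D = M + 24.5·(0.15988, -0.98714) = (55.195, -27.582). So D.x = 55.195.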